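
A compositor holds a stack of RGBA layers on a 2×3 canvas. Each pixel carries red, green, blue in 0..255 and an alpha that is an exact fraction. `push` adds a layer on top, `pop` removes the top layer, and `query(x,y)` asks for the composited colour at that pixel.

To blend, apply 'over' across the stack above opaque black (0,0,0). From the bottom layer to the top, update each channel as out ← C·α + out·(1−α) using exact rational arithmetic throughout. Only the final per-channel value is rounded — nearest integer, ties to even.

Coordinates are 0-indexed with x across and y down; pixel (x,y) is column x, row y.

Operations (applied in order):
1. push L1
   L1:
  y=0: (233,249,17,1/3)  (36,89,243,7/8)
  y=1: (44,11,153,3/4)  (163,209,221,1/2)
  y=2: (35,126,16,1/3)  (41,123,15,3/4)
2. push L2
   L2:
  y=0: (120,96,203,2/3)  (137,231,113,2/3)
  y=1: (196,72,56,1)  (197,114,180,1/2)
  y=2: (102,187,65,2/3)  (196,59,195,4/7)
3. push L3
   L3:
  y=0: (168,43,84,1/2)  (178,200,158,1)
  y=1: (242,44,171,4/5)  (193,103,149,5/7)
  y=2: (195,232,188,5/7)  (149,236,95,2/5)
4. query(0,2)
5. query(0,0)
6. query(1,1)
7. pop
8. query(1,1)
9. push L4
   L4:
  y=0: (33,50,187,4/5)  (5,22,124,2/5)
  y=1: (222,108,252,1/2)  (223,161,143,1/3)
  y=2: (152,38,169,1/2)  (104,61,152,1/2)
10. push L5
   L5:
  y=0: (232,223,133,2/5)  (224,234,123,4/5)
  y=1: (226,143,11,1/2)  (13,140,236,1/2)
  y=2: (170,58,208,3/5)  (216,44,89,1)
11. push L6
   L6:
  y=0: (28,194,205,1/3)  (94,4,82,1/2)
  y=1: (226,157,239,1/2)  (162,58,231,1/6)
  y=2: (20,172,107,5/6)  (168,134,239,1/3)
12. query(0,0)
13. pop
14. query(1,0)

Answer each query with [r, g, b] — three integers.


(0,2) stack=L1,L2,L3; from [0,0,0]:
L1 α=1/3: [35/3, 42, 16/3]
L2 α=2/3: [647/9, 416/3, 406/9]
L3 α=5/7: [10069/63, 616/3, 9272/63]
= [160, 205, 147]

(0,0) stack=L1,L2,L3; from [0,0,0]:
L1 α=1/3: [233/3, 83, 17/3]
L2 α=2/3: [953/9, 275/3, 1235/9]
L3 α=1/2: [2465/18, 202/3, 1991/18]
→ [137, 67, 111]

query (1,1) [L1,L2,L3] — begin 0,0,0
after L1 α=1/2: [163/2, 209/2, 221/2]
after L2 α=1/2: [557/4, 437/4, 581/4]
after L3 α=5/7: [2487/14, 1467/14, 2071/14]
→ [178, 105, 148]

(1,1) stack=L1,L2; from [0,0,0]:
+L1 (α=1/2) → [163/2, 209/2, 221/2]
+L2 (α=1/2) → [557/4, 437/4, 581/4]
= [139, 109, 145]

(0,0) stack=L1,L2,L4,L5,L6; from [0,0,0]:
after L1 α=1/3: [233/3, 83, 17/3]
after L2 α=2/3: [953/9, 275/3, 1235/9]
after L4 α=4/5: [2141/45, 175/3, 7967/45]
after L5 α=2/5: [9101/75, 621/5, 11957/75]
after L6 α=1/3: [20302/225, 2212/15, 39289/225]
rounded: [90, 147, 175]

at x=1,y=0 over L1,L2,L4,L5:
+L1 (α=7/8) → [63/2, 623/8, 1701/8]
+L2 (α=2/3) → [611/6, 4319/24, 3509/24]
+L4 (α=2/5) → [631/10, 4671/40, 5493/40]
+L5 (α=4/5) → [9591/50, 42111/200, 25173/200]
rounded: [192, 211, 126]


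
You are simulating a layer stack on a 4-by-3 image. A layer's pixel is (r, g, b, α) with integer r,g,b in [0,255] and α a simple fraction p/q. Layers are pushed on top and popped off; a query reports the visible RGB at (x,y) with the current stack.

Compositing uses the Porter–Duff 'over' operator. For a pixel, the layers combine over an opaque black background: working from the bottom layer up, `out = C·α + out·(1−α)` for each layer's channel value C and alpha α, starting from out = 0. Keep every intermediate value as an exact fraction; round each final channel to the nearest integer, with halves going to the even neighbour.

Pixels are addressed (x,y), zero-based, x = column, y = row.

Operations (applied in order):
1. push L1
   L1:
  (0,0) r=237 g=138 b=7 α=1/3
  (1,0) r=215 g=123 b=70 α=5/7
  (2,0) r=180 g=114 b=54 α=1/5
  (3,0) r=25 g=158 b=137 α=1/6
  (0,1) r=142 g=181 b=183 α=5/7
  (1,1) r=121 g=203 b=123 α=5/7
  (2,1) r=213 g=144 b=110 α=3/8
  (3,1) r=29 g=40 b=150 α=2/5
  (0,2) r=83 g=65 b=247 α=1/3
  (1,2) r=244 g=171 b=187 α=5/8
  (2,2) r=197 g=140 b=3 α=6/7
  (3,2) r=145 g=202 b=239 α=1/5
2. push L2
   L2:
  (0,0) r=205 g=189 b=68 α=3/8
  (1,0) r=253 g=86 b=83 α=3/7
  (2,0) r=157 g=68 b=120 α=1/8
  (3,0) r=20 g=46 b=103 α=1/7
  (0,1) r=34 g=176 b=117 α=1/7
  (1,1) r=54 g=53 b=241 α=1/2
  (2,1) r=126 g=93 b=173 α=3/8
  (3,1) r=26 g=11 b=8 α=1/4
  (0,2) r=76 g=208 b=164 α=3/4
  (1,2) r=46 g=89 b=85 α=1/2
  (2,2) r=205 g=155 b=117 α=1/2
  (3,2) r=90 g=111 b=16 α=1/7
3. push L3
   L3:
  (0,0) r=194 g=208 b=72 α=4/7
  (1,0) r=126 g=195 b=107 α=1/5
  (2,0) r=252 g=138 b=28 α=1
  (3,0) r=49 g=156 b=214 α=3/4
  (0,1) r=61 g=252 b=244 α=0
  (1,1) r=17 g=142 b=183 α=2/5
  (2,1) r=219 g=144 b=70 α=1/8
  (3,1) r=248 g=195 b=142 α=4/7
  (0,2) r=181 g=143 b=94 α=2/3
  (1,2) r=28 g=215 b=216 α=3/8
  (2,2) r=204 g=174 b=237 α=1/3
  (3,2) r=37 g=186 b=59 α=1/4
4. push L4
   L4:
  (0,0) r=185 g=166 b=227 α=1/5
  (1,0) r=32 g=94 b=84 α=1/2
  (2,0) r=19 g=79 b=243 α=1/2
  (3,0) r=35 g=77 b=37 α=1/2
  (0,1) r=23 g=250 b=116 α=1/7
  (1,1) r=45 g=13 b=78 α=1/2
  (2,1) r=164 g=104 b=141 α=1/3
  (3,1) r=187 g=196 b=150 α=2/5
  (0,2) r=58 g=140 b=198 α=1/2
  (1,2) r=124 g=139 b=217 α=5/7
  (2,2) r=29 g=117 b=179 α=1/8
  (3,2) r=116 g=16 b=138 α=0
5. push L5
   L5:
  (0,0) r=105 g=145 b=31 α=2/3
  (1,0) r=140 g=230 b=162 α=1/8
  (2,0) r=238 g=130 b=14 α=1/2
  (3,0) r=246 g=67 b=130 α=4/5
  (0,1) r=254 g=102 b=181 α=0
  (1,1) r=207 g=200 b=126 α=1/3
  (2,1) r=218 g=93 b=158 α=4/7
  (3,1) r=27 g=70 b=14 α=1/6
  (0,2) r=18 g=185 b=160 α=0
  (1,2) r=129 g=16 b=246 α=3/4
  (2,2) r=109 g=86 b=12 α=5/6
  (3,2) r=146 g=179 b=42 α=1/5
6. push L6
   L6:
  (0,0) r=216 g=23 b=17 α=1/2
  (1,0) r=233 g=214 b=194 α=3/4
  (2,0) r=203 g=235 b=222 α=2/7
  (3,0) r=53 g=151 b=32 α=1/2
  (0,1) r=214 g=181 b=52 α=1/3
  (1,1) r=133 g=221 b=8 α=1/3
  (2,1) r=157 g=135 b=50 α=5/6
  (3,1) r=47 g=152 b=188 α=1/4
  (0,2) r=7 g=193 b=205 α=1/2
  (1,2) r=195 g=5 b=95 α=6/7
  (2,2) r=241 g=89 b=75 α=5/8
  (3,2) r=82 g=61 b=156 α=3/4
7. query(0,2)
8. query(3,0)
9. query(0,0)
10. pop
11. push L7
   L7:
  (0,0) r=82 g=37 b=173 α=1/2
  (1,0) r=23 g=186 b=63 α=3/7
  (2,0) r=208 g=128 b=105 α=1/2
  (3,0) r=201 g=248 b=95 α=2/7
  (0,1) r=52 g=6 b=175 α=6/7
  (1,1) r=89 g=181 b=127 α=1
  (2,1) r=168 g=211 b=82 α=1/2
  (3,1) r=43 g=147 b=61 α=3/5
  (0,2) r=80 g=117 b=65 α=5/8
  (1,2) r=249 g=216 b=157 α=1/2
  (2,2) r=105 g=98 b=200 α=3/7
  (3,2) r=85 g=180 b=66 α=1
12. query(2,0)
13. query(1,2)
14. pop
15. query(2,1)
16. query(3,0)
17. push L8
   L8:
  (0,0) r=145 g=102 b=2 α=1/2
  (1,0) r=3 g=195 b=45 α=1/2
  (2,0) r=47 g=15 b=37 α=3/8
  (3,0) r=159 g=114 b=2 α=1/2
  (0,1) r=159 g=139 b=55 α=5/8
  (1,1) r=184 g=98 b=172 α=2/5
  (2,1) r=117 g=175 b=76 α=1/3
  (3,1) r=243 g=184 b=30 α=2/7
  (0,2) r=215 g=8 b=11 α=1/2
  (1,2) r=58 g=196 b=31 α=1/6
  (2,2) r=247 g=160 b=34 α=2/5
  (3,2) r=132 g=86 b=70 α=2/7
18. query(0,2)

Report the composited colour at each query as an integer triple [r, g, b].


(0,2) stack=L1,L2,L3,L4,L5,L6; from [0,0,0]:
L1 α=1/3: [83/3, 65/3, 247/3]
L2 α=3/4: [767/12, 1937/12, 1723/12]
L3 α=2/3: [5111/36, 5369/36, 3979/36]
L4 α=1/2: [7199/72, 10409/72, 11107/72]
L5 α=0: [7199/72, 10409/72, 11107/72]
L6 α=1/2: [7703/144, 24305/144, 25867/144]
rounded: [53, 169, 180]

(3,0) stack=L1,L2,L3,L4,L5,L6; from [0,0,0]:
after L1 α=1/6: [25/6, 79/3, 137/6]
after L2 α=1/7: [45/7, 204/7, 240/7]
after L3 α=3/4: [537/14, 870/7, 2367/14]
after L4 α=1/2: [1027/28, 1409/14, 2885/28]
after L5 α=4/5: [28579/140, 5161/70, 3489/28]
after L6 α=1/2: [35999/280, 15731/140, 4385/56]
rounded: [129, 112, 78]

query (0,0) [L1,L2,L3,L4,L5,L6] — begin 0,0,0
+L1 (α=1/3) → [79, 46, 7/3]
+L2 (α=3/8) → [505/4, 797/8, 647/24]
+L3 (α=4/7) → [4619/28, 9047/56, 2951/56]
+L4 (α=1/5) → [5914/35, 11371/70, 6129/70]
+L5 (α=2/3) → [13264/105, 10557/70, 10469/210]
+L6 (α=1/2) → [17972/105, 12167/140, 14039/420]
rounded: [171, 87, 33]

(2,0) stack=L1,L2,L3,L4,L5,L7; from [0,0,0]:
+L1 (α=1/5) → [36, 114/5, 54/5]
+L2 (α=1/8) → [409/8, 569/20, 489/20]
+L3 (α=1) → [252, 138, 28]
+L4 (α=1/2) → [271/2, 217/2, 271/2]
+L5 (α=1/2) → [747/4, 477/4, 299/4]
+L7 (α=1/2) → [1579/8, 989/8, 719/8]
rounded: [197, 124, 90]

query (1,2) [L1,L2,L3,L4,L5,L7] — begin 0,0,0
+L1 (α=5/8) → [305/2, 855/8, 935/8]
+L2 (α=1/2) → [397/4, 1567/16, 1615/16]
+L3 (α=3/8) → [2321/32, 18155/128, 18443/128]
+L4 (α=5/7) → [12241/112, 62635/448, 87883/448]
+L5 (α=3/4) → [55585/448, 84139/1792, 418507/1792]
+L7 (α=1/2) → [167137/896, 471211/3584, 699851/3584]
→ [187, 131, 195]

(2,1) stack=L1,L2,L3,L4,L5; from [0,0,0]:
after L1 α=3/8: [639/8, 54, 165/4]
after L2 α=3/8: [6219/64, 549/8, 2901/32]
after L3 α=1/8: [57549/512, 4995/64, 22547/256]
after L4 α=1/3: [99533/768, 8323/96, 40595/384]
after L5 α=4/7: [322765/1792, 20227/224, 121491/896]
= [180, 90, 136]

(3,0) stack=L1,L2,L3,L4,L5; from [0,0,0]:
+L1 (α=1/6) → [25/6, 79/3, 137/6]
+L2 (α=1/7) → [45/7, 204/7, 240/7]
+L3 (α=3/4) → [537/14, 870/7, 2367/14]
+L4 (α=1/2) → [1027/28, 1409/14, 2885/28]
+L5 (α=4/5) → [28579/140, 5161/70, 3489/28]
= [204, 74, 125]

(0,2) stack=L1,L2,L3,L4,L5,L8; from [0,0,0]:
after L1 α=1/3: [83/3, 65/3, 247/3]
after L2 α=3/4: [767/12, 1937/12, 1723/12]
after L3 α=2/3: [5111/36, 5369/36, 3979/36]
after L4 α=1/2: [7199/72, 10409/72, 11107/72]
after L5 α=0: [7199/72, 10409/72, 11107/72]
after L8 α=1/2: [22679/144, 10985/144, 11899/144]
= [157, 76, 83]


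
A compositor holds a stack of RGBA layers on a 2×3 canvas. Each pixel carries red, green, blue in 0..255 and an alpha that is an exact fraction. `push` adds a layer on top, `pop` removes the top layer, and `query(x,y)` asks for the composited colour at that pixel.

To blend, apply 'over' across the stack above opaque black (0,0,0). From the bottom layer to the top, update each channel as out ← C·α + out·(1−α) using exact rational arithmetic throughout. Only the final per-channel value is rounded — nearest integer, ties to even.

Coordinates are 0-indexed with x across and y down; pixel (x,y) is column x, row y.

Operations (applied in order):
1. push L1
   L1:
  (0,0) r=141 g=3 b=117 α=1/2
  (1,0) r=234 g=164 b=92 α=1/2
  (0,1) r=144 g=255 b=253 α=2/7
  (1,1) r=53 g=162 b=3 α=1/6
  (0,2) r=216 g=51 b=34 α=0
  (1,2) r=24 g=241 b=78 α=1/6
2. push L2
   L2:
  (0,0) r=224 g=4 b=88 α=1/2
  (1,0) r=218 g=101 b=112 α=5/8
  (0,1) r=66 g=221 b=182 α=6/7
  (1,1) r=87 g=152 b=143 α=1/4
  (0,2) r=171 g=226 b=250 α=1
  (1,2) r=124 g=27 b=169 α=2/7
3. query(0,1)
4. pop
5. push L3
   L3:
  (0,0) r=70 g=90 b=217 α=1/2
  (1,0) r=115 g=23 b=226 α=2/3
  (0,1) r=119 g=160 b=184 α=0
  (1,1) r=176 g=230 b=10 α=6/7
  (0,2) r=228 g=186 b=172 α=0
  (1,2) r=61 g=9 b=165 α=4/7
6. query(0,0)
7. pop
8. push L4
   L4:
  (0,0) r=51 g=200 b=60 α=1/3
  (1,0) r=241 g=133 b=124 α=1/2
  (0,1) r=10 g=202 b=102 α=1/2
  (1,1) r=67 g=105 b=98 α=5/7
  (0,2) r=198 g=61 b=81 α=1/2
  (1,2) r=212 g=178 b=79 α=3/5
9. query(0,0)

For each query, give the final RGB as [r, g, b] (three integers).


query (0,1) [L1,L2] — begin 0,0,0
+L1 (α=2/7) → [288/7, 510/7, 506/7]
+L2 (α=6/7) → [3060/49, 9792/49, 8150/49]
= [62, 200, 166]

query (0,0) [L1,L3] — begin 0,0,0
after L1 α=1/2: [141/2, 3/2, 117/2]
after L3 α=1/2: [281/4, 183/4, 551/4]
= [70, 46, 138]

query (0,0) [L1,L4] — begin 0,0,0
L1 α=1/2: [141/2, 3/2, 117/2]
L4 α=1/3: [64, 203/3, 59]
= [64, 68, 59]


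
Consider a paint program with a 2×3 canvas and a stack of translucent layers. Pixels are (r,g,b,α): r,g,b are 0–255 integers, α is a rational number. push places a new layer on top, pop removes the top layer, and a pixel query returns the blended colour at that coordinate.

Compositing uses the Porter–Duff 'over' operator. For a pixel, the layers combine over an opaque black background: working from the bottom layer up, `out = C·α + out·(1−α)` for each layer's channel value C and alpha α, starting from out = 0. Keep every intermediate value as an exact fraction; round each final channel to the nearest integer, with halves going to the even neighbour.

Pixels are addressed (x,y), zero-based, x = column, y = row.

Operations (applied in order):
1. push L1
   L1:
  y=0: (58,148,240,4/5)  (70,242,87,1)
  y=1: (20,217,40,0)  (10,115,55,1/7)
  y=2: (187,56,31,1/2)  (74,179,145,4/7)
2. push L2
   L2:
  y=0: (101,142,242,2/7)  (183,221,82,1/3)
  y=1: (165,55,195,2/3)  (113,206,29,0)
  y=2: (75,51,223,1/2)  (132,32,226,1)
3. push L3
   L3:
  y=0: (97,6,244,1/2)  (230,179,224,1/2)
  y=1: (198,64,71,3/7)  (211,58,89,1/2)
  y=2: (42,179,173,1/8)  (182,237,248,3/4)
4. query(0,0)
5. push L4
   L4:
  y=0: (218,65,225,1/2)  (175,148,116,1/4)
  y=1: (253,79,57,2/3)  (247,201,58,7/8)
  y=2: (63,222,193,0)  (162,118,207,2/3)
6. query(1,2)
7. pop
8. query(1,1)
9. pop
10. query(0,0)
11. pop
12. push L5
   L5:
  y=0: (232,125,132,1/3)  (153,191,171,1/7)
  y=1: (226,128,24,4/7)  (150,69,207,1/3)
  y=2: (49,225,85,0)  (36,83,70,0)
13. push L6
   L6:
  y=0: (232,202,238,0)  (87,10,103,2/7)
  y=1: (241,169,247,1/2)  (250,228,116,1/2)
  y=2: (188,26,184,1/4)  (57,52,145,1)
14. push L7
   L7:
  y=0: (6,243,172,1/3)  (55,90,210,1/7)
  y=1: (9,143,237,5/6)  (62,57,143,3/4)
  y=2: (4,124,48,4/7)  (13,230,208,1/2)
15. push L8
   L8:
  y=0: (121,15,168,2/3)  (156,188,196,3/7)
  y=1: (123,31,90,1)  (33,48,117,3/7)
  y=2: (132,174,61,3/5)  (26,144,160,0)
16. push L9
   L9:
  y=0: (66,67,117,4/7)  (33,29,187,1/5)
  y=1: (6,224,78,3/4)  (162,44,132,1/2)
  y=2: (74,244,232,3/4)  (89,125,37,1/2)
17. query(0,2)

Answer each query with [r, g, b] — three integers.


at x=0,y=0 over L1,L2,L3:
+L1 (α=4/5) → [232/5, 592/5, 192]
+L2 (α=2/7) → [62, 876/7, 1444/7]
+L3 (α=1/2) → [159/2, 459/7, 1576/7]
rounded: [80, 66, 225]

query (1,2) [L1,L2,L3,L4] — begin 0,0,0
+L1 (α=4/7) → [296/7, 716/7, 580/7]
+L2 (α=1) → [132, 32, 226]
+L3 (α=3/4) → [339/2, 743/4, 485/2]
+L4 (α=2/3) → [329/2, 1687/12, 1313/6]
rounded: [164, 141, 219]

query (1,1) [L1,L2,L3] — begin 0,0,0
+L1 (α=1/7) → [10/7, 115/7, 55/7]
+L2 (α=0) → [10/7, 115/7, 55/7]
+L3 (α=1/2) → [1487/14, 521/14, 339/7]
rounded: [106, 37, 48]

at x=0,y=0 over L1,L2:
+L1 (α=4/5) → [232/5, 592/5, 192]
+L2 (α=2/7) → [62, 876/7, 1444/7]
→ [62, 125, 206]

at x=0,y=2 over L1,L5,L6,L7,L8,L9:
+L1 (α=1/2) → [187/2, 28, 31/2]
+L5 (α=0) → [187/2, 28, 31/2]
+L6 (α=1/4) → [937/8, 55/2, 461/8]
+L7 (α=4/7) → [2939/56, 1157/14, 417/8]
+L8 (α=3/5) → [14027/140, 4811/35, 1149/20]
+L9 (α=3/4) → [45107/560, 30431/140, 15069/80]
→ [81, 217, 188]


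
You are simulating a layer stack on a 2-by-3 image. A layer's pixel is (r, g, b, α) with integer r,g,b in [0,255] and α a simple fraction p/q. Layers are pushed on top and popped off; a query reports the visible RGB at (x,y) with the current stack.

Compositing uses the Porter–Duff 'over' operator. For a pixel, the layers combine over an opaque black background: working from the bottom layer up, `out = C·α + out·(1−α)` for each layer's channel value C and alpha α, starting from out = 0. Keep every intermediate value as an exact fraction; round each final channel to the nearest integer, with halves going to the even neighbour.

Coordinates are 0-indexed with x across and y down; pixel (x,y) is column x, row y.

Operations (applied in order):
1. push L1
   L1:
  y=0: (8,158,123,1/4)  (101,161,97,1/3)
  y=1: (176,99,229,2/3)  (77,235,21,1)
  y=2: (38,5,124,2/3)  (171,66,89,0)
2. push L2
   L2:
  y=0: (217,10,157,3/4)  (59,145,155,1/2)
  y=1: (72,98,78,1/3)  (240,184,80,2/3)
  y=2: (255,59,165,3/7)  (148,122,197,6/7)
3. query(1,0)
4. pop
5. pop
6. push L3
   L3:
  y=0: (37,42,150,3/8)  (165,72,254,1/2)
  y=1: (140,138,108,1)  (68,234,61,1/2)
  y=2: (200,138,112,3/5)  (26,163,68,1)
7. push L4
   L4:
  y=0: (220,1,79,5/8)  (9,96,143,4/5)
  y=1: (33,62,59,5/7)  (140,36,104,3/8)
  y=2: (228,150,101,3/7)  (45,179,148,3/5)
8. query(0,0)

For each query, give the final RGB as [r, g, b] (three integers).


at x=1,y=0 over L1,L2:
L1 α=1/3: [101/3, 161/3, 97/3]
L2 α=1/2: [139/3, 298/3, 281/3]
rounded: [46, 99, 94]

query (0,0) [L3,L4] — begin 0,0,0
+L3 (α=3/8) → [111/8, 63/4, 225/4]
+L4 (α=5/8) → [9133/64, 209/32, 2255/32]
→ [143, 7, 70]


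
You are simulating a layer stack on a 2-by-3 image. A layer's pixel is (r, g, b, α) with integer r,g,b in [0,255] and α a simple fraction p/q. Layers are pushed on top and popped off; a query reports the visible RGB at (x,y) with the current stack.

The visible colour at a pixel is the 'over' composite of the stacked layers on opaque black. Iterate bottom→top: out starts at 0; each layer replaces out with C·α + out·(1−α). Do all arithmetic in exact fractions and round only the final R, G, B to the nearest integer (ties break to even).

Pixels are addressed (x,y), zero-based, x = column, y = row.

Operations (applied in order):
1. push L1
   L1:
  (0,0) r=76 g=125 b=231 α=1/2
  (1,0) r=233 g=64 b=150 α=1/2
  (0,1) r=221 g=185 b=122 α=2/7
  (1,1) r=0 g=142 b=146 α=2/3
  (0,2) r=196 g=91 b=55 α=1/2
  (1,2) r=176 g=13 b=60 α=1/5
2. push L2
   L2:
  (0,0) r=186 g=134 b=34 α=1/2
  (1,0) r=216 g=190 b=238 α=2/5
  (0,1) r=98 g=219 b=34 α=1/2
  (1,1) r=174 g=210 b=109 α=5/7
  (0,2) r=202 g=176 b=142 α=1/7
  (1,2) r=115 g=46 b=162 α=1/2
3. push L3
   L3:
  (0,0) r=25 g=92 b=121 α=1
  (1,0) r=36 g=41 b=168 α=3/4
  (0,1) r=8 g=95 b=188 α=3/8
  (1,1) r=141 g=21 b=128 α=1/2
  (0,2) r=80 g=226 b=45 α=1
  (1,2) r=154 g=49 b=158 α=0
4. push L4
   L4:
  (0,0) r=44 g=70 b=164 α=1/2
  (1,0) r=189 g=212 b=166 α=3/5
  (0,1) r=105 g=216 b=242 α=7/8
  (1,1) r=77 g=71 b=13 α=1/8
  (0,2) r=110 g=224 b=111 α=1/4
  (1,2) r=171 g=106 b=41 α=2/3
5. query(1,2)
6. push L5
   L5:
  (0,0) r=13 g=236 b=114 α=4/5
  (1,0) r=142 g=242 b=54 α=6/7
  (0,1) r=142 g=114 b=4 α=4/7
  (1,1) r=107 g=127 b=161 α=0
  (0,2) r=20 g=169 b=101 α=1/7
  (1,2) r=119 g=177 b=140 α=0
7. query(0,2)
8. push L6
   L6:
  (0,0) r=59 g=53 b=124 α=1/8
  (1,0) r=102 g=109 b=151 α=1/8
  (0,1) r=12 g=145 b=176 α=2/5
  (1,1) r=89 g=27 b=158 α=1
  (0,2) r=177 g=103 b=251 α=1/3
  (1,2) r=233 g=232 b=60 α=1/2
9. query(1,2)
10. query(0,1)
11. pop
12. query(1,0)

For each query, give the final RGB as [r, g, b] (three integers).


at x=1,y=2 over L1,L2,L3,L4:
after L1 α=1/5: [176/5, 13/5, 12]
after L2 α=1/2: [751/10, 243/10, 87]
after L3 α=0: [751/10, 243/10, 87]
after L4 α=2/3: [4171/30, 2363/30, 169/3]
= [139, 79, 56]

(0,2) stack=L1,L2,L3,L4,L5; from [0,0,0]:
L1 α=1/2: [98, 91/2, 55/2]
L2 α=1/7: [790/7, 449/7, 307/7]
L3 α=1: [80, 226, 45]
L4 α=1/4: [175/2, 451/2, 123/2]
L5 α=1/7: [545/7, 1522/7, 470/7]
rounded: [78, 217, 67]

query (1,2) [L1,L2,L3,L4,L5,L6] — begin 0,0,0
L1 α=1/5: [176/5, 13/5, 12]
L2 α=1/2: [751/10, 243/10, 87]
L3 α=0: [751/10, 243/10, 87]
L4 α=2/3: [4171/30, 2363/30, 169/3]
L5 α=0: [4171/30, 2363/30, 169/3]
L6 α=1/2: [11161/60, 9323/60, 349/6]
= [186, 155, 58]

query (0,1) [L1,L2,L3,L4,L5,L6] — begin 0,0,0
L1 α=2/7: [442/7, 370/7, 244/7]
L2 α=1/2: [564/7, 1903/14, 241/7]
L3 α=3/8: [747/14, 13505/112, 5153/56]
L4 α=7/8: [11037/112, 182849/896, 100017/448]
L5 α=4/7: [96727/784, 957123/6272, 307219/3136]
L6 α=2/5: [308997/3920, 4690249/31360, 2025529/15680]
→ [79, 150, 129]

(1,0) stack=L1,L2,L3,L4,L5; from [0,0,0]:
+L1 (α=1/2) → [233/2, 32, 75]
+L2 (α=2/5) → [1563/10, 476/5, 701/5]
+L3 (α=3/4) → [2643/40, 1091/20, 3221/20]
+L4 (α=3/5) → [13983/100, 7451/50, 8201/50]
+L5 (α=6/7) → [14169/100, 80051/350, 24401/350]
rounded: [142, 229, 70]


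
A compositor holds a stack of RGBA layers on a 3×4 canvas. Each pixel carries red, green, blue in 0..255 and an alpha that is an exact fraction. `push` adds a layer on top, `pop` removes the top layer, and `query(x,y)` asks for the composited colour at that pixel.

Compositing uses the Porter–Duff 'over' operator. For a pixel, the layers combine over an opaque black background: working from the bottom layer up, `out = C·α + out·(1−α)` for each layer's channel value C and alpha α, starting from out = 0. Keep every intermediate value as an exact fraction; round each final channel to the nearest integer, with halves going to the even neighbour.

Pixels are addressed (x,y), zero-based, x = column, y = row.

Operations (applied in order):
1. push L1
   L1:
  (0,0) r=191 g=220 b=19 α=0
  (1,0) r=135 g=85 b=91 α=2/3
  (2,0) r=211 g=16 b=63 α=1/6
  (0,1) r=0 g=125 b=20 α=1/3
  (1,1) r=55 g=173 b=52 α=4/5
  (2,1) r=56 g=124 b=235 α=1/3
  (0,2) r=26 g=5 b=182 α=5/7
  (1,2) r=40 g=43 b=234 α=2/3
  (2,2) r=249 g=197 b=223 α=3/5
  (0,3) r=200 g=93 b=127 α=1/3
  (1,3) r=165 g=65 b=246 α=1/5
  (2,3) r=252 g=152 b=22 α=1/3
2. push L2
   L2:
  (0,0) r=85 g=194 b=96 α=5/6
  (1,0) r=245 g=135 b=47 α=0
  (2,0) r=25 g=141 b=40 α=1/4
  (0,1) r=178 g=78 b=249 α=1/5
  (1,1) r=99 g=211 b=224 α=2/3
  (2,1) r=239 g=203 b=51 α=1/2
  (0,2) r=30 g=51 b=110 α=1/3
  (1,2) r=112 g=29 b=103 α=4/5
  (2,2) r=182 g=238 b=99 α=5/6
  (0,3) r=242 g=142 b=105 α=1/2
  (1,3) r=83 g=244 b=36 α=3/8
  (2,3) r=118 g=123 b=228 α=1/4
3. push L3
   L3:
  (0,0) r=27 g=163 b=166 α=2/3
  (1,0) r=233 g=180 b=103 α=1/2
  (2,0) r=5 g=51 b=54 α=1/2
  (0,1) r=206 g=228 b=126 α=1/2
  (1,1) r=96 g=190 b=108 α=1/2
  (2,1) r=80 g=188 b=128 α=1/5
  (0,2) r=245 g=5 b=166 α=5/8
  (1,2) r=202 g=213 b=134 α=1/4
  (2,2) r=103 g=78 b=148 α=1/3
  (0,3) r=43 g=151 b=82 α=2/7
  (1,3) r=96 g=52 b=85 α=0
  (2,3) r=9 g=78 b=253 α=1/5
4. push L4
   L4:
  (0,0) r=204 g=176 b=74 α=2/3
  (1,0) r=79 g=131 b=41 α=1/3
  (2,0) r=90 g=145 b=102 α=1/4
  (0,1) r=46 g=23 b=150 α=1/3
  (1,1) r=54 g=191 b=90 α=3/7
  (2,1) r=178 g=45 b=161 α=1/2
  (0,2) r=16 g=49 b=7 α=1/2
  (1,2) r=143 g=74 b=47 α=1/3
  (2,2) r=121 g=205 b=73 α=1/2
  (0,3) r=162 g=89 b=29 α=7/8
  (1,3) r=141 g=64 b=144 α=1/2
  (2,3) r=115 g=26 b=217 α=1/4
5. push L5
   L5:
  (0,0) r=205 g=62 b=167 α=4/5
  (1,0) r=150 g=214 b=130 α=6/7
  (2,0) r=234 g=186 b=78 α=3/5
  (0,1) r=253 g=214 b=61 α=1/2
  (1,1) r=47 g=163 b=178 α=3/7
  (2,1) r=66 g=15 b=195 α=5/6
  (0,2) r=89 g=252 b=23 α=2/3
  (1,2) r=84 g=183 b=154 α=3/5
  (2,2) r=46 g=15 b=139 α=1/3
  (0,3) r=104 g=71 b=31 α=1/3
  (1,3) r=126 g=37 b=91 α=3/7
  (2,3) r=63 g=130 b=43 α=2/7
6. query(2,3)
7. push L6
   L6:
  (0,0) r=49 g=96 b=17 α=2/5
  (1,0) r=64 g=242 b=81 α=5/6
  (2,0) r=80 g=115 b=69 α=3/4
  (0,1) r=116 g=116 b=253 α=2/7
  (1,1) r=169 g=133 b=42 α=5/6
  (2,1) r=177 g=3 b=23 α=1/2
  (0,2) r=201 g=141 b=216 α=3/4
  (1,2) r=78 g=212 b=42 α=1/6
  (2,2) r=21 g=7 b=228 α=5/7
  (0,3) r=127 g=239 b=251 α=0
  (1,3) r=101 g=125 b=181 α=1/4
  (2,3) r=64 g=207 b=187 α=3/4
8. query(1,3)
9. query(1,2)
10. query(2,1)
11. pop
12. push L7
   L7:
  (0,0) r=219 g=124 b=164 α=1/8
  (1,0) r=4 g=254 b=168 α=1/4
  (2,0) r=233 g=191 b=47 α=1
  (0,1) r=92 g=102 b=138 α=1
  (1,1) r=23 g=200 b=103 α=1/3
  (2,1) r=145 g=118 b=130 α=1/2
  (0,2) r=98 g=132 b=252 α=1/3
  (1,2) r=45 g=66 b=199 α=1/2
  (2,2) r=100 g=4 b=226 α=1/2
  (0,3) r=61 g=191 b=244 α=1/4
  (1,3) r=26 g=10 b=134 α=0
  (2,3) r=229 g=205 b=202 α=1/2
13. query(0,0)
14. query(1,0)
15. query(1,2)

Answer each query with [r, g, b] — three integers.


query (2,3) [L1,L2,L3,L4,L5] — begin 0,0,0
+L1 (α=1/3) → [84, 152/3, 22/3]
+L2 (α=1/4) → [185/2, 275/4, 125/2]
+L3 (α=1/5) → [379/5, 353/5, 503/5]
+L4 (α=1/4) → [428/5, 1189/20, 1297/10]
+L5 (α=2/7) → [554/7, 2229/28, 1469/14]
rounded: [79, 80, 105]

(1,3) stack=L1,L2,L3,L4,L5,L6; from [0,0,0]:
L1 α=1/5: [33, 13, 246/5]
L2 α=3/8: [207/4, 797/8, 177/4]
L3 α=0: [207/4, 797/8, 177/4]
L4 α=1/2: [771/8, 1309/16, 753/8]
L5 α=3/7: [1527/14, 1753/28, 1299/14]
L6 α=1/4: [5995/56, 8759/112, 6431/56]
= [107, 78, 115]

query (1,2) [L1,L2,L3,L4,L5,L6] — begin 0,0,0
L1 α=2/3: [80/3, 86/3, 156]
L2 α=4/5: [1424/15, 434/15, 568/5]
L3 α=1/4: [1217/10, 1499/20, 1187/10]
L4 α=1/3: [644/5, 2239/30, 474/5]
L5 α=3/5: [2548/25, 10474/75, 3258/25]
L6 α=1/6: [1469/15, 6827/45, 578/5]
= [98, 152, 116]

query (2,1) [L1,L2,L3,L4,L5,L6] — begin 0,0,0
after L1 α=1/3: [56/3, 124/3, 235/3]
after L2 α=1/2: [773/6, 733/6, 194/3]
after L3 α=1/5: [1786/15, 406/3, 232/3]
after L4 α=1/2: [2228/15, 541/6, 715/6]
after L5 α=5/6: [3589/45, 991/36, 6565/36]
after L6 α=1/2: [5777/45, 1099/72, 7393/72]
rounded: [128, 15, 103]

at x=0,y=0 over L1,L2,L3,L4,L5,L7:
+L1 (α=0) → [0, 0, 0]
+L2 (α=5/6) → [425/6, 485/3, 80]
+L3 (α=2/3) → [749/18, 1463/9, 412/3]
+L4 (α=2/3) → [8093/54, 4631/27, 856/9]
+L5 (α=4/5) → [52373/270, 11327/135, 6868/45]
+L7 (α=1/8) → [425741/2160, 96029/1080, 6932/45]
→ [197, 89, 154]

at x=1,y=0 over L1,L2,L3,L4,L5,L7:
after L1 α=2/3: [90, 170/3, 182/3]
after L2 α=0: [90, 170/3, 182/3]
after L3 α=1/2: [323/2, 355/3, 491/6]
after L4 α=1/3: [134, 1103/9, 614/9]
after L5 α=6/7: [1034/7, 12659/63, 7634/63]
after L7 α=1/4: [1565/14, 17993/84, 5581/42]
→ [112, 214, 133]

query (1,2) [L1,L2,L3,L4,L5,L7] — begin 0,0,0
L1 α=2/3: [80/3, 86/3, 156]
L2 α=4/5: [1424/15, 434/15, 568/5]
L3 α=1/4: [1217/10, 1499/20, 1187/10]
L4 α=1/3: [644/5, 2239/30, 474/5]
L5 α=3/5: [2548/25, 10474/75, 3258/25]
L7 α=1/2: [3673/50, 7712/75, 8233/50]
= [73, 103, 165]


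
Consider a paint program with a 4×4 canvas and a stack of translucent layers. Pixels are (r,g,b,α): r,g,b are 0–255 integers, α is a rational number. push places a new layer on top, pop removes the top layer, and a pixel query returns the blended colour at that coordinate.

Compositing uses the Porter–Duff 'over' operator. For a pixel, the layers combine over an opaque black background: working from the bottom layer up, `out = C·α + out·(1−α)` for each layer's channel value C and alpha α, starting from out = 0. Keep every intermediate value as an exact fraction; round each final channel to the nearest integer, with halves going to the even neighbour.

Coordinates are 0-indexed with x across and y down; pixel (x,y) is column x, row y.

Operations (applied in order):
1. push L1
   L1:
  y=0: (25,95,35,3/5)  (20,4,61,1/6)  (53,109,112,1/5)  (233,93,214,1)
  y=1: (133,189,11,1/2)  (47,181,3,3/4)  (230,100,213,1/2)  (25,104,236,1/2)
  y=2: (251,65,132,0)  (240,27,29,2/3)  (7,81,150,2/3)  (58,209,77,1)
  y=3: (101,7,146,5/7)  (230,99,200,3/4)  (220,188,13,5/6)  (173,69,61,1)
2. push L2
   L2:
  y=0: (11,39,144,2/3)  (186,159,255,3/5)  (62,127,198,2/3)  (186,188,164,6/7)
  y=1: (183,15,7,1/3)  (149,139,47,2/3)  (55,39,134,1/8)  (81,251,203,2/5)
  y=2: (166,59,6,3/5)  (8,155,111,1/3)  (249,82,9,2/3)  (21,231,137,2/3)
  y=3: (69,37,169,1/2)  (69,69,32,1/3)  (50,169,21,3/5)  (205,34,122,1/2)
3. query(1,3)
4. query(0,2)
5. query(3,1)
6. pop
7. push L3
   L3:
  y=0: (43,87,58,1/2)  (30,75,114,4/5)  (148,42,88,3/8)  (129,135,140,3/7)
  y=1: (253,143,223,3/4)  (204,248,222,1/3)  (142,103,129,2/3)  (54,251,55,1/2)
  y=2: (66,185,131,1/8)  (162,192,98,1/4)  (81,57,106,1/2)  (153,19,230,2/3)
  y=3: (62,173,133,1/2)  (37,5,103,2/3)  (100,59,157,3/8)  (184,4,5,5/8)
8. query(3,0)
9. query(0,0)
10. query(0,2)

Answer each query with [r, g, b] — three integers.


(1,3) stack=L1,L2; from [0,0,0]:
+L1 (α=3/4) → [345/2, 297/4, 150]
+L2 (α=1/3) → [138, 145/2, 332/3]
= [138, 72, 111]

(0,2) stack=L1,L2; from [0,0,0]:
+L1 (α=0) → [0, 0, 0]
+L2 (α=3/5) → [498/5, 177/5, 18/5]
= [100, 35, 4]

(3,1) stack=L1,L2; from [0,0,0]:
+L1 (α=1/2) → [25/2, 52, 118]
+L2 (α=2/5) → [399/10, 658/5, 152]
→ [40, 132, 152]

(3,0) stack=L1,L3; from [0,0,0]:
after L1 α=1: [233, 93, 214]
after L3 α=3/7: [1319/7, 111, 1276/7]
= [188, 111, 182]

query (0,0) [L1,L3] — begin 0,0,0
L1 α=3/5: [15, 57, 21]
L3 α=1/2: [29, 72, 79/2]
→ [29, 72, 40]

(0,2) stack=L1,L3; from [0,0,0]:
L1 α=0: [0, 0, 0]
L3 α=1/8: [33/4, 185/8, 131/8]
rounded: [8, 23, 16]


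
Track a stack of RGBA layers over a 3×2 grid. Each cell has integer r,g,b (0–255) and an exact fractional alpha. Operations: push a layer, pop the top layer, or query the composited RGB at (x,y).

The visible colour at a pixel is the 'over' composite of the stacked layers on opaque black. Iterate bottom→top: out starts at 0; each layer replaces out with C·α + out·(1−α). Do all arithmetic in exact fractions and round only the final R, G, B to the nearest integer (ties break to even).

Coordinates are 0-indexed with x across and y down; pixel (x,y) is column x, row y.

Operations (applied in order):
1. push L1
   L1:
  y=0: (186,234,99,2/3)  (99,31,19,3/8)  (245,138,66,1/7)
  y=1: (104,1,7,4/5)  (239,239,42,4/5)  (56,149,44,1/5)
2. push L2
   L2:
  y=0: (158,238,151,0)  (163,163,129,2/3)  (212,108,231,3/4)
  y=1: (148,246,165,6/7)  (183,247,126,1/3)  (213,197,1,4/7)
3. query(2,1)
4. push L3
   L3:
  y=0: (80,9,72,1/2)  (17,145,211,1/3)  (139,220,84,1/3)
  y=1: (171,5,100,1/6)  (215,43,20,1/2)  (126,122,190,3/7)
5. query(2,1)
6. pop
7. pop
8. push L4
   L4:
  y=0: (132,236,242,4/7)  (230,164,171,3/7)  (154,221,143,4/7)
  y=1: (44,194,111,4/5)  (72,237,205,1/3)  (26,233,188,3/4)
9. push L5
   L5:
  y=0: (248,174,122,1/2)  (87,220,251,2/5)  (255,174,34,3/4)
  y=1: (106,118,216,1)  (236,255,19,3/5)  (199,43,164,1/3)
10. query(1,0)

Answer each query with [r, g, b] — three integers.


at x=2,y=1 over L1,L2:
+L1 (α=1/5) → [56/5, 149/5, 44/5]
+L2 (α=4/7) → [4428/35, 4387/35, 152/35]
→ [127, 125, 4]

at x=2,y=1 over L1,L2,L3:
after L1 α=1/5: [56/5, 149/5, 44/5]
after L2 α=4/7: [4428/35, 4387/35, 152/35]
after L3 α=3/7: [30942/245, 30358/245, 20558/245]
rounded: [126, 124, 84]

query (1,0) [L1,L4,L5] — begin 0,0,0
+L1 (α=3/8) → [297/8, 93/8, 57/8]
+L4 (α=3/7) → [1677/14, 1077/14, 1083/14]
+L5 (α=2/5) → [7467/70, 9391/70, 10277/70]
rounded: [107, 134, 147]


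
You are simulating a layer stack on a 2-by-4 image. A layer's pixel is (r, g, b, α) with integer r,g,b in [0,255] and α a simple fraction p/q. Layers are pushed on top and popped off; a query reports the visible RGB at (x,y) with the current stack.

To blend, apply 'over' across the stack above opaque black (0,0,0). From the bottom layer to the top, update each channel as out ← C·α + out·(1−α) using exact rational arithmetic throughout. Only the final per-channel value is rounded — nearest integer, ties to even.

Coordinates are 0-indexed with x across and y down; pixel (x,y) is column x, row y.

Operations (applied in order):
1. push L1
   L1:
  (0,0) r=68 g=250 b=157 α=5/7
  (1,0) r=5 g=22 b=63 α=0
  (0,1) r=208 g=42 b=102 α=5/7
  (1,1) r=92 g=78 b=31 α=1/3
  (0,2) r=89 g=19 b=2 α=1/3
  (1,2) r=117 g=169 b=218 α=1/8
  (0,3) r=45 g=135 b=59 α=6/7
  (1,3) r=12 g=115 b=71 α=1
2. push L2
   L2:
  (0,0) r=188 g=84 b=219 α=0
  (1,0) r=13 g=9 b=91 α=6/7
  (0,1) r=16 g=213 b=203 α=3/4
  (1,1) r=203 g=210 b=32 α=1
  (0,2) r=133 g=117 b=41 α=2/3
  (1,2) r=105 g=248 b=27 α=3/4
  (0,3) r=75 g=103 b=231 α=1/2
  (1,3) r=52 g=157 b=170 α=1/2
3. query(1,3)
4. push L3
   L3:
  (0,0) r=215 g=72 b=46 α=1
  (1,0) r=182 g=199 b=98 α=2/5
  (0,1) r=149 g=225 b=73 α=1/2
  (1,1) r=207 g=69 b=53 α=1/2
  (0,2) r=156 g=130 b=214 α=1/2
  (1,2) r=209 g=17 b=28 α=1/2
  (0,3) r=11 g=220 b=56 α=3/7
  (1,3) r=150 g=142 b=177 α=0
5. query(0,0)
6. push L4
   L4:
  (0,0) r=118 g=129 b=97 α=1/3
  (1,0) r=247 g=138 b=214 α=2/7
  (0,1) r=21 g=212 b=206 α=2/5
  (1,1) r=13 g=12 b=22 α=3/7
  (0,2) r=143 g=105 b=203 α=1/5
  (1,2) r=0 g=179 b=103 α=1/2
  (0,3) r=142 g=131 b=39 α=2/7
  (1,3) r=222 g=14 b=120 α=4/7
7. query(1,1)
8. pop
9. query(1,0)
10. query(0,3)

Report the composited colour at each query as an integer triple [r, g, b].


at x=1,y=3 over L1,L2:
after L1 α=1: [12, 115, 71]
after L2 α=1/2: [32, 136, 241/2]
rounded: [32, 136, 120]

query (0,0) [L1,L2,L3] — begin 0,0,0
after L1 α=5/7: [340/7, 1250/7, 785/7]
after L2 α=0: [340/7, 1250/7, 785/7]
after L3 α=1: [215, 72, 46]
rounded: [215, 72, 46]

query (1,1) [L1,L2,L3,L4] — begin 0,0,0
+L1 (α=1/3) → [92/3, 26, 31/3]
+L2 (α=1) → [203, 210, 32]
+L3 (α=1/2) → [205, 279/2, 85/2]
+L4 (α=3/7) → [859/7, 594/7, 236/7]
rounded: [123, 85, 34]

query (1,0) [L1,L2,L3] — begin 0,0,0
L1 α=0: [0, 0, 0]
L2 α=6/7: [78/7, 54/7, 78]
L3 α=2/5: [2782/35, 2948/35, 86]
= [79, 84, 86]

(0,3) stack=L1,L2,L3; from [0,0,0]:
after L1 α=6/7: [270/7, 810/7, 354/7]
after L2 α=1/2: [795/14, 1531/14, 1971/14]
after L3 α=3/7: [1821/49, 7682/49, 5118/49]
rounded: [37, 157, 104]


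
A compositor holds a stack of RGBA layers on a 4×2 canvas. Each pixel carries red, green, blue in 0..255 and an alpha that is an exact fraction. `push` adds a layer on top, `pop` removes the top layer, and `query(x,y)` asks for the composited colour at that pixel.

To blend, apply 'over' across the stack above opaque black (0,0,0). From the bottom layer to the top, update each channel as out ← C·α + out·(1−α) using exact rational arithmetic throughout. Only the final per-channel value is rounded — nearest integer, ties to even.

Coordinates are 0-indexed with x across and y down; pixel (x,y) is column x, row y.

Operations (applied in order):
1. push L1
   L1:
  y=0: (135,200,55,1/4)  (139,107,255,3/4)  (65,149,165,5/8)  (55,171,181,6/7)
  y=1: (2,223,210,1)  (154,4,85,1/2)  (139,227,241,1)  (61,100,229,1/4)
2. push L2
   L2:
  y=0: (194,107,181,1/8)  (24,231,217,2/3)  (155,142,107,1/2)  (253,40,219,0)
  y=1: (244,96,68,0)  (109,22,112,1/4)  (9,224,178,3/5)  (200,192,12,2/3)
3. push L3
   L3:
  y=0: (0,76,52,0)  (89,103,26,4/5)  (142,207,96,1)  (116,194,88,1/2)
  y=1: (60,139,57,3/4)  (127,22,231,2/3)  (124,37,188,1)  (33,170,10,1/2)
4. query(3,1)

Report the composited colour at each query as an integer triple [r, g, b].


(3,1) stack=L1,L2,L3; from [0,0,0]:
L1 α=1/4: [61/4, 25, 229/4]
L2 α=2/3: [1661/12, 409/3, 325/12]
L3 α=1/2: [2057/24, 919/6, 445/24]
→ [86, 153, 19]


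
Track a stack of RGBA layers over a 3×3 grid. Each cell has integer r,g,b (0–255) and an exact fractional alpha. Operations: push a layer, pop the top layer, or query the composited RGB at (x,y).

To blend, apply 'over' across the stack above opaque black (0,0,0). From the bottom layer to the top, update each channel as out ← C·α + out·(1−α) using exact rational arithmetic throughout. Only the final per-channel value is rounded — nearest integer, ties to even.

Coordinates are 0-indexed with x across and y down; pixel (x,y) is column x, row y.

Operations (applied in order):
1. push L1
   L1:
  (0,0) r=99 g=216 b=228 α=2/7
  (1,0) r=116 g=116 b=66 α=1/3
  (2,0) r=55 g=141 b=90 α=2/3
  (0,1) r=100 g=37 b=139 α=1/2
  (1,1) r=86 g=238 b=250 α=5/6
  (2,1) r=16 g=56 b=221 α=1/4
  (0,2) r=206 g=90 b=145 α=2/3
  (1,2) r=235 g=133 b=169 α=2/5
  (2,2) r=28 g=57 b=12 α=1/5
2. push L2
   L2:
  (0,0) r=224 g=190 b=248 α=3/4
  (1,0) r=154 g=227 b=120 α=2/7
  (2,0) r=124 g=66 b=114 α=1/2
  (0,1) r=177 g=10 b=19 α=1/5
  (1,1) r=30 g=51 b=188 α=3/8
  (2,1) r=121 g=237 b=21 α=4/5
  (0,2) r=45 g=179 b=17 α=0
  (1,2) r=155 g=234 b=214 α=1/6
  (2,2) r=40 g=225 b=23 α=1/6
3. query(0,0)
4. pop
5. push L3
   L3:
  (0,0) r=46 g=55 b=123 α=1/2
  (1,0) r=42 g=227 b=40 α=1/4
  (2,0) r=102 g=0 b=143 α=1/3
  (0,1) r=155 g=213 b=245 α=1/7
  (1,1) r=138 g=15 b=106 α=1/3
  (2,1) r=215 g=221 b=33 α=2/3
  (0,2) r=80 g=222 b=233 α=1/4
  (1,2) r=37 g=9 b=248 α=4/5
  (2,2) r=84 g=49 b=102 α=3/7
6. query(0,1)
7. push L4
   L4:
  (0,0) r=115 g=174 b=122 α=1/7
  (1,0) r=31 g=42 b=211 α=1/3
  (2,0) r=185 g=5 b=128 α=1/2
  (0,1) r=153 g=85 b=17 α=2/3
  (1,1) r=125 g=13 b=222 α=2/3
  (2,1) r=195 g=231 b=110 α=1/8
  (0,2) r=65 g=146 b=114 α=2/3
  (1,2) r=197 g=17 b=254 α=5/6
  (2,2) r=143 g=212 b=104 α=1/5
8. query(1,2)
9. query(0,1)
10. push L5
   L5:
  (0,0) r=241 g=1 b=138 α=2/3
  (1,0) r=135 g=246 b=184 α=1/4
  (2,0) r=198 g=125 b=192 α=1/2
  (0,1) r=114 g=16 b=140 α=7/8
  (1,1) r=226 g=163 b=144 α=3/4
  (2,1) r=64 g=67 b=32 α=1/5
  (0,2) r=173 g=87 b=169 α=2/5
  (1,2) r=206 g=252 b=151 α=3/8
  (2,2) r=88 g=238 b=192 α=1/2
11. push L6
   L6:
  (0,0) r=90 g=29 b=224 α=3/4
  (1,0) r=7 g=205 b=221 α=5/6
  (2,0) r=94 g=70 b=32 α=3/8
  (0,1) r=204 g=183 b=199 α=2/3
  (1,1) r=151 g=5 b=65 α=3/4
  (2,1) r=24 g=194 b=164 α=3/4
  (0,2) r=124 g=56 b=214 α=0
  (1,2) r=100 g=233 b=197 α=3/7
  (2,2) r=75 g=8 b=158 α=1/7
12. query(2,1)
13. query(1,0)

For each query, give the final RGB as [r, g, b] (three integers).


query (0,0) [L1,L2] — begin 0,0,0
+L1 (α=2/7) → [198/7, 432/7, 456/7]
+L2 (α=3/4) → [2451/14, 2211/14, 1416/7]
→ [175, 158, 202]

query (0,1) [L1,L3] — begin 0,0,0
+L1 (α=1/2) → [50, 37/2, 139/2]
+L3 (α=1/7) → [65, 324/7, 662/7]
= [65, 46, 95]

query (1,2) [L1,L3,L4] — begin 0,0,0
L1 α=2/5: [94, 266/5, 338/5]
L3 α=4/5: [242/5, 446/25, 5298/25]
L4 α=5/6: [5167/30, 857/50, 18524/75]
rounded: [172, 17, 247]

at x=0,y=1 over L1,L3,L4:
+L1 (α=1/2) → [50, 37/2, 139/2]
+L3 (α=1/7) → [65, 324/7, 662/7]
+L4 (α=2/3) → [371/3, 1514/21, 300/7]
= [124, 72, 43]

query (2,1) [L1,L3,L4,L5,L6] — begin 0,0,0
after L1 α=1/4: [4, 14, 221/4]
after L3 α=2/3: [434/3, 152, 485/12]
after L4 α=1/8: [3623/24, 1295/8, 4715/96]
after L5 α=1/5: [4007/30, 1429/10, 5483/120]
after L6 α=3/4: [6167/120, 7249/40, 64523/480]
rounded: [51, 181, 134]

at x=1,y=0 over L1,L3,L4,L5,L6:
after L1 α=1/3: [116/3, 116/3, 22]
after L3 α=1/4: [79/2, 343/4, 53/2]
after L4 α=1/3: [110/3, 427/6, 88]
after L5 α=1/4: [245/4, 919/8, 112]
after L6 α=5/6: [385/24, 9119/48, 1217/6]
rounded: [16, 190, 203]


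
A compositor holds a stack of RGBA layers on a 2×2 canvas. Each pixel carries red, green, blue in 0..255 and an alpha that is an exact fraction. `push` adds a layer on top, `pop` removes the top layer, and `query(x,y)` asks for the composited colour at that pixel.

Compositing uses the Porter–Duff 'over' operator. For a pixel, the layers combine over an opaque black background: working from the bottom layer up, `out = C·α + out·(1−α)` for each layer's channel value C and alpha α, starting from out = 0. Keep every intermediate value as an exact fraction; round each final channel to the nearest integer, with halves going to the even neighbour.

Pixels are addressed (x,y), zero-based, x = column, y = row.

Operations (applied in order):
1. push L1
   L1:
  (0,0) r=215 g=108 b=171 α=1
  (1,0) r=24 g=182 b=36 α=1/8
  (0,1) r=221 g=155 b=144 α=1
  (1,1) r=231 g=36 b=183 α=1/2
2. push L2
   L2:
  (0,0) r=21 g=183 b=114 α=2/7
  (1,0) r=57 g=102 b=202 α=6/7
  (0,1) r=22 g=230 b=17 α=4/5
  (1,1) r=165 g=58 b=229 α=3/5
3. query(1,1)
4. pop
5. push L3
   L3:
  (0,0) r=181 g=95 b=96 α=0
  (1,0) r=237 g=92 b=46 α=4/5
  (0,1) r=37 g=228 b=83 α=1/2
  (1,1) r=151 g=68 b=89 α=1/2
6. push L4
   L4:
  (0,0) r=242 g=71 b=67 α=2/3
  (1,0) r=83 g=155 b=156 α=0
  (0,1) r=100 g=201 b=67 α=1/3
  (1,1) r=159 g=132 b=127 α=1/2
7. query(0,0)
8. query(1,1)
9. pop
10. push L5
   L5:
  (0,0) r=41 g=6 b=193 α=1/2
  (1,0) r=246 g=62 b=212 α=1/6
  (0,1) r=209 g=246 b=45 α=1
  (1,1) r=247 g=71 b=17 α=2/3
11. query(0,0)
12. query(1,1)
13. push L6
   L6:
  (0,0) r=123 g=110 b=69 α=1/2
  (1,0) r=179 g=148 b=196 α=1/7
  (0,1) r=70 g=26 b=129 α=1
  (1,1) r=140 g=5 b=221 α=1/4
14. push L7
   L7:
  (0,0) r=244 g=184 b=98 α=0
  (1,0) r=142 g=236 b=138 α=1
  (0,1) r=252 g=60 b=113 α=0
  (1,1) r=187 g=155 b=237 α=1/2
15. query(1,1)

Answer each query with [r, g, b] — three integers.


at x=1,y=1 over L1,L2:
+L1 (α=1/2) → [231/2, 18, 183/2]
+L2 (α=3/5) → [726/5, 42, 174]
→ [145, 42, 174]

(0,0) stack=L1,L3,L4; from [0,0,0]:
+L1 (α=1) → [215, 108, 171]
+L3 (α=0) → [215, 108, 171]
+L4 (α=2/3) → [233, 250/3, 305/3]
rounded: [233, 83, 102]

at x=1,y=1 over L1,L3,L4:
L1 α=1/2: [231/2, 18, 183/2]
L3 α=1/2: [533/4, 43, 361/4]
L4 α=1/2: [1169/8, 175/2, 869/8]
= [146, 88, 109]

at x=0,y=0 over L1,L3,L5:
L1 α=1: [215, 108, 171]
L3 α=0: [215, 108, 171]
L5 α=1/2: [128, 57, 182]
→ [128, 57, 182]

query (1,1) [L1,L3,L5] — begin 0,0,0
after L1 α=1/2: [231/2, 18, 183/2]
after L3 α=1/2: [533/4, 43, 361/4]
after L5 α=2/3: [2509/12, 185/3, 497/12]
= [209, 62, 41]

(1,1) stack=L1,L3,L5,L6,L7; from [0,0,0]:
+L1 (α=1/2) → [231/2, 18, 183/2]
+L3 (α=1/2) → [533/4, 43, 361/4]
+L5 (α=2/3) → [2509/12, 185/3, 497/12]
+L6 (α=1/4) → [3069/16, 95/2, 1381/16]
+L7 (α=1/2) → [6061/32, 405/4, 5173/32]
= [189, 101, 162]


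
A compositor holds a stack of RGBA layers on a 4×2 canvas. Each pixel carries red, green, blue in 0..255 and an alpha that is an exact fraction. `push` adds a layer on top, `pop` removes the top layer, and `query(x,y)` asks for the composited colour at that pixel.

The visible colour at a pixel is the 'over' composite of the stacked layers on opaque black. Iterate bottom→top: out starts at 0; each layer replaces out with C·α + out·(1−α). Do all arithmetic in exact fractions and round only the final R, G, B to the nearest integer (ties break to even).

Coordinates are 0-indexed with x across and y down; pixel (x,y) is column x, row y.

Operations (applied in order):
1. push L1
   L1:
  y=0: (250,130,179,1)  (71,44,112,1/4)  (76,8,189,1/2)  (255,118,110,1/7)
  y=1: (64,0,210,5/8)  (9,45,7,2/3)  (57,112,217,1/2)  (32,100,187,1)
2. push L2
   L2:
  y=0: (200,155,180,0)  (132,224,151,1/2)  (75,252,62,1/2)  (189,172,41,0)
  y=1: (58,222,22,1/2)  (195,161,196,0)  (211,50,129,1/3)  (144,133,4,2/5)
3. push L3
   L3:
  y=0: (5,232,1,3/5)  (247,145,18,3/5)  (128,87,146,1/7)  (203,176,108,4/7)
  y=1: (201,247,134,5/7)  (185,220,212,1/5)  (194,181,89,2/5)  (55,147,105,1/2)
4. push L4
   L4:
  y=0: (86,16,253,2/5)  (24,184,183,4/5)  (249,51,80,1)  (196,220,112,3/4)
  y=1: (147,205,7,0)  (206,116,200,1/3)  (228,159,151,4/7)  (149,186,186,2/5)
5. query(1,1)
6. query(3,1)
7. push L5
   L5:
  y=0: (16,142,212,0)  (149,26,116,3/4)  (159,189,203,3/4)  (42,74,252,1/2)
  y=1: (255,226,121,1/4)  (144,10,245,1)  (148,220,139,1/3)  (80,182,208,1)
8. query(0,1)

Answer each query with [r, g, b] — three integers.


at x=1,y=1 over L1,L2,L3,L4:
L1 α=2/3: [6, 30, 14/3]
L2 α=0: [6, 30, 14/3]
L3 α=1/5: [209/5, 68, 692/15]
L4 α=1/3: [1448/15, 84, 4384/45]
rounded: [97, 84, 97]

at x=3,y=1 over L1,L2,L3,L4:
L1 α=1: [32, 100, 187]
L2 α=2/5: [384/5, 566/5, 569/5]
L3 α=1/2: [659/10, 1301/10, 547/5]
L4 α=2/5: [4957/50, 7623/50, 3501/25]
= [99, 152, 140]

query (0,1) [L1,L2,L3,L4,L5] — begin 0,0,0
+L1 (α=5/8) → [40, 0, 525/4]
+L2 (α=1/2) → [49, 111, 613/8]
+L3 (α=5/7) → [1103/7, 1457/7, 3293/28]
+L4 (α=0) → [1103/7, 1457/7, 3293/28]
+L5 (α=1/4) → [2547/14, 5953/28, 13267/112]
= [182, 213, 118]
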